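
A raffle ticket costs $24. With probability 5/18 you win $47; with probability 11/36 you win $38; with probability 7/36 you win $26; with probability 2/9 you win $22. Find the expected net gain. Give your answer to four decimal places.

10.6111

E[payout] = 47·5/18 + 38·11/36 + 26·7/36 + 22·2/9
 = 235/18 + 209/18 + 91/18 + 44/9
 = 623/18
Net = 623/18 - 24 = 191/18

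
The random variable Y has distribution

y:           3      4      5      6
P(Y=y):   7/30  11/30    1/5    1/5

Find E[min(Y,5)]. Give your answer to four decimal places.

E[min(Y,5)] = Σ min(y,5)·P(Y=y)
 = 3·7/30 + 4·11/30 + 5·1/5 + 5·1/5
 = 7/10 + 22/15 + 1 + 1
 = 25/6

4.1667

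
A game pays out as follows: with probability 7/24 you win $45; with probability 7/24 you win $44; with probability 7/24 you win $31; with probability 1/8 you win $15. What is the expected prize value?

E[payout] = 45·7/24 + 44·7/24 + 31·7/24 + 15·1/8
 = 105/8 + 77/6 + 217/24 + 15/8
 = 295/8

36.875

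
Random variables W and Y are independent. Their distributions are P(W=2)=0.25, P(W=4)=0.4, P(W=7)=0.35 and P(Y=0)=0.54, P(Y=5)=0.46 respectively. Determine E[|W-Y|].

3.308

E[|W-Y|] = Σ_w Σ_y |w-y| · P(W=w)P(Y=y)
 = 2·0.135 + 3·0.115 + 4·0.216 + 1·0.184 + 7·0.189 + 2·0.161
 = 0.27 + 0.345 + 0.864 + 0.184 + 1.323 + 0.322
 = 3.308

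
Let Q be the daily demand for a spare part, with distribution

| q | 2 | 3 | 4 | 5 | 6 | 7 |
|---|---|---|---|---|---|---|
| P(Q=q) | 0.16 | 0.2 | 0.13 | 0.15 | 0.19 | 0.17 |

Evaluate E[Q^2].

23.44

E[Q^2] = Σ q^2·P(Q=q)
 = 4·0.16 + 9·0.2 + 16·0.13 + 25·0.15 + 36·0.19 + 49·0.17
 = 0.64 + 1.8 + 2.08 + 3.75 + 6.84 + 8.33
 = 23.44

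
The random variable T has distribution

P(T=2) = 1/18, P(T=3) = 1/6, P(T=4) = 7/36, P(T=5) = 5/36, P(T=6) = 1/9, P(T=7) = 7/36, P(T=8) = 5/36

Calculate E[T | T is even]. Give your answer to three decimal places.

P(T is even) = 1/18 + 7/36 + 1/9 + 5/36 = 1/2.
E[T | T is even] = [2·1/18 + 4·7/36 + 6·1/9 + 8·5/36] / (1/2)
 = 8/3 / (1/2)
 = 16/3

5.333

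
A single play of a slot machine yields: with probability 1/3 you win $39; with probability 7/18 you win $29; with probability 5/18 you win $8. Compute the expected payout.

E[payout] = 39·1/3 + 29·7/18 + 8·5/18
 = 13 + 203/18 + 20/9
 = 53/2

26.5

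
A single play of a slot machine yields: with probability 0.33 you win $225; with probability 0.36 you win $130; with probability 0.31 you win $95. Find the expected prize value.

150.5

E[payout] = 225·0.33 + 130·0.36 + 95·0.31
 = 74.25 + 46.8 + 29.45
 = 150.5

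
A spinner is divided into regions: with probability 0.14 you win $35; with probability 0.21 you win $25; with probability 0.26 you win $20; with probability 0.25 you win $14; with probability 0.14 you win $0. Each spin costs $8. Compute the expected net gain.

E[payout] = 35·0.14 + 25·0.21 + 20·0.26 + 14·0.25 + 0·0.14
 = 4.9 + 5.25 + 5.2 + 3.5 + 0
 = 18.85
Net = 18.85 - 8 = 10.85

10.85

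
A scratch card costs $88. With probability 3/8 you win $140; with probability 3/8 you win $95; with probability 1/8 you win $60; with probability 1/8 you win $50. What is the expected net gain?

E[payout] = 140·3/8 + 95·3/8 + 60·1/8 + 50·1/8
 = 105/2 + 285/8 + 15/2 + 25/4
 = 815/8
Net = 815/8 - 88 = 111/8

13.875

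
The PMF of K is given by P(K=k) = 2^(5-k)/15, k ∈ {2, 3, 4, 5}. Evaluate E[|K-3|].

0.8

E[|K-3|] = Σ |k-3|·P(K=k)
 = 1·8/15 + 0·4/15 + 1·2/15 + 2·1/15
 = 8/15 + 0 + 2/15 + 2/15
 = 4/5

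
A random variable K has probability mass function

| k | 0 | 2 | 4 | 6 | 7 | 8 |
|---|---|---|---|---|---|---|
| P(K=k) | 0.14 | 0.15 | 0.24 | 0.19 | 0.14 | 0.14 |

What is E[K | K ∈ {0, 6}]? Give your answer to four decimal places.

3.4545

P(K ∈ {0, 6}) = 0.14 + 0.19 = 0.33.
E[K | K ∈ {0, 6}] = [0·0.14 + 6·0.19] / 0.33
 = 1.14 / 0.33
 = 38/11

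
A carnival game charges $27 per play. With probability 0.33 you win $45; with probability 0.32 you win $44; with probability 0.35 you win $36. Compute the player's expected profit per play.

14.53

E[payout] = 45·0.33 + 44·0.32 + 36·0.35
 = 14.85 + 14.08 + 12.6
 = 41.53
Net = 41.53 - 27 = 14.53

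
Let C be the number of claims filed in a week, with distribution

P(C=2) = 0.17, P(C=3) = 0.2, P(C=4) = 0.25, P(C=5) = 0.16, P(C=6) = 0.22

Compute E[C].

E[C] = Σ c·P(C=c)
 = 2·0.17 + 3·0.2 + 4·0.25 + 5·0.16 + 6·0.22
 = 0.34 + 0.6 + 1 + 0.8 + 1.32
 = 4.06

4.06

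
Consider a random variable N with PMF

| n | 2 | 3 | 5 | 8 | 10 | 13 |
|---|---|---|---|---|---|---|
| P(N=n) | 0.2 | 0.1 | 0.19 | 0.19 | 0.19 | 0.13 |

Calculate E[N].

6.76

E[N] = Σ n·P(N=n)
 = 2·0.2 + 3·0.1 + 5·0.19 + 8·0.19 + 10·0.19 + 13·0.13
 = 0.4 + 0.3 + 0.95 + 1.52 + 1.9 + 1.69
 = 6.76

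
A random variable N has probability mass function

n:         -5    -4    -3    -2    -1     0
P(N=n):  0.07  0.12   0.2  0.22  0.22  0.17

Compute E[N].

E[N] = Σ n·P(N=n)
 = (-5)·0.07 + (-4)·0.12 + (-3)·0.2 + (-2)·0.22 + (-1)·0.22 + 0·0.17
 = (-0.35) + (-0.48) + (-0.6) + (-0.44) + (-0.22) + 0
 = -2.09

-2.09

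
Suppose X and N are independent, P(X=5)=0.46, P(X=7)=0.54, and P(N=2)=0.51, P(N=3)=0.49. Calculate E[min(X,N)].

2.49

E[min(X,N)] = Σ_x Σ_n min(x,n) · P(X=x)P(N=n)
 = 2·0.2346 + 3·0.2254 + 2·0.2754 + 3·0.2646
 = 0.4692 + 0.6762 + 0.5508 + 0.7938
 = 2.49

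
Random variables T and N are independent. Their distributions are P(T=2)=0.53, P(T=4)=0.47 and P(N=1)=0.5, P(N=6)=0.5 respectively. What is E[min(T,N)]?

E[min(T,N)] = Σ_t Σ_n min(t,n) · P(T=t)P(N=n)
 = 1·0.265 + 2·0.265 + 1·0.235 + 4·0.235
 = 0.265 + 0.53 + 0.235 + 0.94
 = 1.97

1.97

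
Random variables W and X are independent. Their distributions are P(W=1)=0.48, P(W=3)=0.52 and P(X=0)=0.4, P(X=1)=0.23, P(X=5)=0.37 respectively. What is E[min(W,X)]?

E[min(W,X)] = Σ_w Σ_x min(w,x) · P(W=w)P(X=x)
 = 0·0.192 + 1·0.1104 + 1·0.1776 + 0·0.208 + 1·0.1196 + 3·0.1924
 = 0 + 0.1104 + 0.1776 + 0 + 0.1196 + 0.5772
 = 0.9848

0.9848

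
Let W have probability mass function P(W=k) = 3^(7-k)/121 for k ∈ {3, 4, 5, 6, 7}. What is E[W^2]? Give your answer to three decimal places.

E[W^2] = Σ w^2·P(W=w)
 = 9·81/121 + 16·27/121 + 25·9/121 + 36·3/121 + 49·1/121
 = 729/121 + 432/121 + 225/121 + 108/121 + 49/121
 = 1543/121

12.752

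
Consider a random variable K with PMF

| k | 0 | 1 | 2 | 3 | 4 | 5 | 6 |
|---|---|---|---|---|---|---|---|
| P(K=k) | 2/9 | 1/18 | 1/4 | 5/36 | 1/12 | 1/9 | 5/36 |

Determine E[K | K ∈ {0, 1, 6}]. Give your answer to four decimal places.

P(K ∈ {0, 1, 6}) = 2/9 + 1/18 + 5/36 = 5/12.
E[K | K ∈ {0, 1, 6}] = [0·2/9 + 1·1/18 + 6·5/36] / (5/12)
 = 8/9 / (5/12)
 = 32/15

2.1333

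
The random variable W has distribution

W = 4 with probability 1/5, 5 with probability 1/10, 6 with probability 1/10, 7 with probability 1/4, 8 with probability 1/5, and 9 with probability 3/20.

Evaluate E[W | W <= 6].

4.75

P(W <= 6) = 1/5 + 1/10 + 1/10 = 2/5.
E[W | W <= 6] = [4·1/5 + 5·1/10 + 6·1/10] / (2/5)
 = 19/10 / (2/5)
 = 19/4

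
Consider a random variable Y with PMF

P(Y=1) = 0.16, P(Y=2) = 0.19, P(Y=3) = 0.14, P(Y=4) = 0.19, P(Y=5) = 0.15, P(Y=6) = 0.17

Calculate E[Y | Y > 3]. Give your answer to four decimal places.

P(Y > 3) = 0.19 + 0.15 + 0.17 = 0.51.
E[Y | Y > 3] = [4·0.19 + 5·0.15 + 6·0.17] / 0.51
 = 2.53 / 0.51
 = 253/51

4.9608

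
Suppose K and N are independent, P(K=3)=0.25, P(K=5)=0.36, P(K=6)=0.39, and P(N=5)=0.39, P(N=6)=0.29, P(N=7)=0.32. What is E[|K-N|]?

1.3442

E[|K-N|] = Σ_k Σ_n |k-n| · P(K=k)P(N=n)
 = 2·0.0975 + 3·0.0725 + 4·0.08 + 0·0.1404 + 1·0.1044 + 2·0.1152 + 1·0.1521 + 0·0.1131 + 1·0.1248
 = 0.195 + 0.2175 + 0.32 + 0 + 0.1044 + 0.2304 + 0.1521 + 0 + 0.1248
 = 1.3442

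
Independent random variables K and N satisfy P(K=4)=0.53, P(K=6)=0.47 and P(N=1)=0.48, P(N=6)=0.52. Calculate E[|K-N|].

E[|K-N|] = Σ_k Σ_n |k-n| · P(K=k)P(N=n)
 = 3·0.2544 + 2·0.2756 + 5·0.2256 + 0·0.2444
 = 0.7632 + 0.5512 + 1.128 + 0
 = 2.4424

2.4424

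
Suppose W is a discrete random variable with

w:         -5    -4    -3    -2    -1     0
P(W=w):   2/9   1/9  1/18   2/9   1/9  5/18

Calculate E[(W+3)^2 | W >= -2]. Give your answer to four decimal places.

5.1818

P(W >= -2) = 2/9 + 1/9 + 5/18 = 11/18.
E[(W+3)^2 | W >= -2] = [1·2/9 + 4·1/9 + 9·5/18] / (11/18)
 = 19/6 / (11/18)
 = 57/11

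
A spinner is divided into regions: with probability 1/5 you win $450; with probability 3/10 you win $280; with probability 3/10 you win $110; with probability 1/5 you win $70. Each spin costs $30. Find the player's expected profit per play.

191

E[payout] = 450·1/5 + 280·3/10 + 110·3/10 + 70·1/5
 = 90 + 84 + 33 + 14
 = 221
Net = 221 - 30 = 191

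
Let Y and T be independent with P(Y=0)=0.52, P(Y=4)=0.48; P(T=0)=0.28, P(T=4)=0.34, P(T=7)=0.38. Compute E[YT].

7.7184

E[YT] = Σ_y Σ_t yt · P(Y=y)P(T=t)
 = 0·0.1456 + 0·0.1768 + 0·0.1976 + 0·0.1344 + 16·0.1632 + 28·0.1824
 = 0 + 0 + 0 + 0 + 2.6112 + 5.1072
 = 7.7184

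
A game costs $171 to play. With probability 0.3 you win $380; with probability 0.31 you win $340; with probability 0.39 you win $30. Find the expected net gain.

60.1

E[payout] = 380·0.3 + 340·0.31 + 30·0.39
 = 114 + 105.4 + 11.7
 = 231.1
Net = 231.1 - 171 = 60.1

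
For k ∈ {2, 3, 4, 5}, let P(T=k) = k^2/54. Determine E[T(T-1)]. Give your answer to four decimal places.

13.9630

E[T(T-1)] = Σ t(t-1)·P(T=t)
 = 2·2/27 + 6·1/6 + 12·8/27 + 20·25/54
 = 4/27 + 1 + 32/9 + 250/27
 = 377/27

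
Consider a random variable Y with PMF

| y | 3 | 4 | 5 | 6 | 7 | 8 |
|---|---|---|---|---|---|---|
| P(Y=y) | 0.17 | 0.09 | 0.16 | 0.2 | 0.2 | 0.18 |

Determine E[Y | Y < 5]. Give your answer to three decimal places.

3.346

P(Y < 5) = 0.17 + 0.09 = 0.26.
E[Y | Y < 5] = [3·0.17 + 4·0.09] / 0.26
 = 0.87 / 0.26
 = 87/26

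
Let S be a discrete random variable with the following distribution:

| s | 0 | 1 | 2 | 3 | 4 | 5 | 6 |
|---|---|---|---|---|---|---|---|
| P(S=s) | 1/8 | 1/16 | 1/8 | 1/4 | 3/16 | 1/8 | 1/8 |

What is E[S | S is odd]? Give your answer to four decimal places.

3.2857

P(S is odd) = 1/16 + 1/4 + 1/8 = 7/16.
E[S | S is odd] = [1·1/16 + 3·1/4 + 5·1/8] / (7/16)
 = 23/16 / (7/16)
 = 23/7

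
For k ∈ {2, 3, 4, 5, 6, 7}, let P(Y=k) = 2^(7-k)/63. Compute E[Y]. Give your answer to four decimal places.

2.9048

E[Y] = Σ y·P(Y=y)
 = 2·32/63 + 3·16/63 + 4·8/63 + 5·4/63 + 6·2/63 + 7·1/63
 = 64/63 + 16/21 + 32/63 + 20/63 + 4/21 + 1/9
 = 61/21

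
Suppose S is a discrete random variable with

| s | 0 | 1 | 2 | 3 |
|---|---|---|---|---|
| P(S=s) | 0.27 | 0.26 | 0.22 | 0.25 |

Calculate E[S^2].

E[S^2] = Σ s^2·P(S=s)
 = 0·0.27 + 1·0.26 + 4·0.22 + 9·0.25
 = 0 + 0.26 + 0.88 + 2.25
 = 3.39

3.39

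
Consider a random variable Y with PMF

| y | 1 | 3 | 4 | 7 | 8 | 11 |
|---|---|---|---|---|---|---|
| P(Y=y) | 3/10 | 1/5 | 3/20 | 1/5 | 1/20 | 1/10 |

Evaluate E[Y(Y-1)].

25.2

E[Y(Y-1)] = Σ y(y-1)·P(Y=y)
 = 0·3/10 + 6·1/5 + 12·3/20 + 42·1/5 + 56·1/20 + 110·1/10
 = 0 + 6/5 + 9/5 + 42/5 + 14/5 + 11
 = 126/5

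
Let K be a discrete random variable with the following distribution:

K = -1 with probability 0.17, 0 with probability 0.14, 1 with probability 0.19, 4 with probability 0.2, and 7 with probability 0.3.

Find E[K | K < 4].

0.04

P(K < 4) = 0.17 + 0.14 + 0.19 = 0.5.
E[K | K < 4] = [(-1)·0.17 + 0·0.14 + 1·0.19] / 0.5
 = 0.02 / 0.5
 = 1/25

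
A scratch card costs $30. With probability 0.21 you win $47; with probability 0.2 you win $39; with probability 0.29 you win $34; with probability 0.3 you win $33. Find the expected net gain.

E[payout] = 47·0.21 + 39·0.2 + 34·0.29 + 33·0.3
 = 9.87 + 7.8 + 9.86 + 9.9
 = 37.43
Net = 37.43 - 30 = 7.43

7.43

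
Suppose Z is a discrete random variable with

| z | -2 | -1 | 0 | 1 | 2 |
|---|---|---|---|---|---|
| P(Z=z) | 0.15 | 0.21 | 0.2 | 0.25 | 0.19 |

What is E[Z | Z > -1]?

P(Z > -1) = 0.2 + 0.25 + 0.19 = 0.64.
E[Z | Z > -1] = [0·0.2 + 1·0.25 + 2·0.19] / 0.64
 = 0.63 / 0.64
 = 63/64

0.984375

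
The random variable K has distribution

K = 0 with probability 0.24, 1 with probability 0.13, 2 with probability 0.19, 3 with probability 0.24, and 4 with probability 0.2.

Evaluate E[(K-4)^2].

6.01

E[(K-4)^2] = Σ (k-4)^2·P(K=k)
 = 16·0.24 + 9·0.13 + 4·0.19 + 1·0.24 + 0·0.2
 = 3.84 + 1.17 + 0.76 + 0.24 + 0
 = 6.01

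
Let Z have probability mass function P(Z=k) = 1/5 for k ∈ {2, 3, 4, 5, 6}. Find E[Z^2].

E[Z^2] = Σ z^2·P(Z=z)
 = 4·1/5 + 9·1/5 + 16·1/5 + 25·1/5 + 36·1/5
 = 4/5 + 9/5 + 16/5 + 5 + 36/5
 = 18

18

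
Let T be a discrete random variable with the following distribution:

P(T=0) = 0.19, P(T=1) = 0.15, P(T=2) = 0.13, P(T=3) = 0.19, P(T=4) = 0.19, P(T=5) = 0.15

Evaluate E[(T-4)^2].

5.25

E[(T-4)^2] = Σ (t-4)^2·P(T=t)
 = 16·0.19 + 9·0.15 + 4·0.13 + 1·0.19 + 0·0.19 + 1·0.15
 = 3.04 + 1.35 + 0.52 + 0.19 + 0 + 0.15
 = 5.25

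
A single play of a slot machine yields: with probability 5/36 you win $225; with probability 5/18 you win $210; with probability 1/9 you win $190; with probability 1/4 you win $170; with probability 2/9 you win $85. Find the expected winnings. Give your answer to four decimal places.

E[payout] = 225·5/36 + 210·5/18 + 190·1/9 + 170·1/4 + 85·2/9
 = 125/4 + 175/3 + 190/9 + 85/2 + 170/9
 = 2065/12

172.0833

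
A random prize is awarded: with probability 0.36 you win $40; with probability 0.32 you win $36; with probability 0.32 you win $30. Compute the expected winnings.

E[payout] = 40·0.36 + 36·0.32 + 30·0.32
 = 14.4 + 11.52 + 9.6
 = 35.52

35.52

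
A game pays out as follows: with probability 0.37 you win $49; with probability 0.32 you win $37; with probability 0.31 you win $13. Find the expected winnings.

34

E[payout] = 49·0.37 + 37·0.32 + 13·0.31
 = 18.13 + 11.84 + 4.03
 = 34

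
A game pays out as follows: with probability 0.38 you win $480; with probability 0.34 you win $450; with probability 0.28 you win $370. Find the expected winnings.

439

E[payout] = 480·0.38 + 450·0.34 + 370·0.28
 = 182.4 + 153 + 103.6
 = 439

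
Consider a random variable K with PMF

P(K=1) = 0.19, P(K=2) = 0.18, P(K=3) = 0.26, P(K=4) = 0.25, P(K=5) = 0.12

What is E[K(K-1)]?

7.32

E[K(K-1)] = Σ k(k-1)·P(K=k)
 = 0·0.19 + 2·0.18 + 6·0.26 + 12·0.25 + 20·0.12
 = 0 + 0.36 + 1.56 + 3 + 2.4
 = 7.32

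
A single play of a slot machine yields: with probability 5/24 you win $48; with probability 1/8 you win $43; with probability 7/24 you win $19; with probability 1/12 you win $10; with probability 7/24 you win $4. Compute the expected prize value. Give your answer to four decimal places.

22.9167

E[payout] = 48·5/24 + 43·1/8 + 19·7/24 + 10·1/12 + 4·7/24
 = 10 + 43/8 + 133/24 + 5/6 + 7/6
 = 275/12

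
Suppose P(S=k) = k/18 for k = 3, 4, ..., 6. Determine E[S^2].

24

E[S^2] = Σ s^2·P(S=s)
 = 9·1/6 + 16·2/9 + 25·5/18 + 36·1/3
 = 3/2 + 32/9 + 125/18 + 12
 = 24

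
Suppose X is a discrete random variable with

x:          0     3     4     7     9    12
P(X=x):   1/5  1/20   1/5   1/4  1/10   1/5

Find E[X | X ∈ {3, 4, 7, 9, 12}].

7.5

P(X ∈ {3, 4, 7, 9, 12}) = 1/20 + 1/5 + 1/4 + 1/10 + 1/5 = 4/5.
E[X | X ∈ {3, 4, 7, 9, 12}] = [3·1/20 + 4·1/5 + 7·1/4 + 9·1/10 + 12·1/5] / (4/5)
 = 6 / (4/5)
 = 15/2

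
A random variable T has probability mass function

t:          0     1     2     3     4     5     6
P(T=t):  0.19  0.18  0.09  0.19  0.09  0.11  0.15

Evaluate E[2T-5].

0.48

E[2T-5] = Σ (2t-5)·P(T=t)
 = (-5)·0.19 + (-3)·0.18 + (-1)·0.09 + 1·0.19 + 3·0.09 + 5·0.11 + 7·0.15
 = (-0.95) + (-0.54) + (-0.09) + 0.19 + 0.27 + 0.55 + 1.05
 = 0.48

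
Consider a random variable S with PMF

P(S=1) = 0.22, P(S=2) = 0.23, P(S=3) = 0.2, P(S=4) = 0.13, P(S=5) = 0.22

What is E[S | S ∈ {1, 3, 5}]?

3

P(S ∈ {1, 3, 5}) = 0.22 + 0.2 + 0.22 = 0.64.
E[S | S ∈ {1, 3, 5}] = [1·0.22 + 3·0.2 + 5·0.22] / 0.64
 = 1.92 / 0.64
 = 3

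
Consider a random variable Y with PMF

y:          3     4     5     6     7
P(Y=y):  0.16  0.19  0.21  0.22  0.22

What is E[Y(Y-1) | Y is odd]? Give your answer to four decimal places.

P(Y is odd) = 0.16 + 0.21 + 0.22 = 0.59.
E[Y(Y-1) | Y is odd] = [6·0.16 + 20·0.21 + 42·0.22] / 0.59
 = 14.4 / 0.59
 = 1440/59

24.4068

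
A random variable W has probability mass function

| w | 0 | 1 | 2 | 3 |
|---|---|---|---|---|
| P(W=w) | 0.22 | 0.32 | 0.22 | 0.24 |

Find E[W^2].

E[W^2] = Σ w^2·P(W=w)
 = 0·0.22 + 1·0.32 + 4·0.22 + 9·0.24
 = 0 + 0.32 + 0.88 + 2.16
 = 3.36

3.36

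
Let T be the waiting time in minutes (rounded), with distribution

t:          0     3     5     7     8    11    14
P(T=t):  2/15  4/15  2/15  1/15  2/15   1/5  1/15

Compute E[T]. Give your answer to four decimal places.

6.1333

E[T] = Σ t·P(T=t)
 = 0·2/15 + 3·4/15 + 5·2/15 + 7·1/15 + 8·2/15 + 11·1/5 + 14·1/15
 = 0 + 4/5 + 2/3 + 7/15 + 16/15 + 11/5 + 14/15
 = 92/15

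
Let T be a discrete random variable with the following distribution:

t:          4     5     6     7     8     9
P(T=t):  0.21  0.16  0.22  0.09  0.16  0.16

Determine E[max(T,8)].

E[max(T,8)] = Σ max(t,8)·P(T=t)
 = 8·0.21 + 8·0.16 + 8·0.22 + 8·0.09 + 8·0.16 + 9·0.16
 = 1.68 + 1.28 + 1.76 + 0.72 + 1.28 + 1.44
 = 8.16

8.16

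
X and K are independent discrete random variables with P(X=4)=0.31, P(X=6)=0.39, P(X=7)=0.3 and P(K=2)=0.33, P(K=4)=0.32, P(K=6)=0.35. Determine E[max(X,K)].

E[max(X,K)] = Σ_x Σ_k max(x,k) · P(X=x)P(K=k)
 = 4·0.1023 + 4·0.0992 + 6·0.1085 + 6·0.1287 + 6·0.1248 + 6·0.1365 + 7·0.099 + 7·0.096 + 7·0.105
 = 0.4092 + 0.3968 + 0.651 + 0.7722 + 0.7488 + 0.819 + 0.693 + 0.672 + 0.735
 = 5.897

5.897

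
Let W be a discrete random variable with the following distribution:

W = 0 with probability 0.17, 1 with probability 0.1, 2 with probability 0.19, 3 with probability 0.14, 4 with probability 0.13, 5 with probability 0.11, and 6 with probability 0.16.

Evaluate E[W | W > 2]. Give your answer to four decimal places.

P(W > 2) = 0.14 + 0.13 + 0.11 + 0.16 = 0.54.
E[W | W > 2] = [3·0.14 + 4·0.13 + 5·0.11 + 6·0.16] / 0.54
 = 2.45 / 0.54
 = 245/54

4.5370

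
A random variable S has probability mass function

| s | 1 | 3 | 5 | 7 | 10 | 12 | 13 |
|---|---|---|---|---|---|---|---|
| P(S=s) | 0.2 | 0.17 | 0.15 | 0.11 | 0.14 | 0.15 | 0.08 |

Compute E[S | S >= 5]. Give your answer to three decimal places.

9.143

P(S >= 5) = 0.15 + 0.11 + 0.14 + 0.15 + 0.08 = 0.63.
E[S | S >= 5] = [5·0.15 + 7·0.11 + 10·0.14 + 12·0.15 + 13·0.08] / 0.63
 = 5.76 / 0.63
 = 64/7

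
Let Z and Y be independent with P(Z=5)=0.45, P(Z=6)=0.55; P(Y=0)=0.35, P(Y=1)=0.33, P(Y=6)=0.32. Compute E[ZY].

E[ZY] = Σ_z Σ_y zy · P(Z=z)P(Y=y)
 = 0·0.1575 + 5·0.1485 + 30·0.144 + 0·0.1925 + 6·0.1815 + 36·0.176
 = 0 + 0.7425 + 4.32 + 0 + 1.089 + 6.336
 = 12.4875

12.4875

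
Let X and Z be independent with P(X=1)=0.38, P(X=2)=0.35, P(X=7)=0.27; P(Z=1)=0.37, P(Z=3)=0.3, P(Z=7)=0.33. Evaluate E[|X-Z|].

E[|X-Z|] = Σ_x Σ_z |x-z| · P(X=x)P(Z=z)
 = 0·0.1406 + 2·0.114 + 6·0.1254 + 1·0.1295 + 1·0.105 + 5·0.1155 + 6·0.0999 + 4·0.081 + 0·0.0891
 = 0 + 0.228 + 0.7524 + 0.1295 + 0.105 + 0.5775 + 0.5994 + 0.324 + 0
 = 2.7158

2.7158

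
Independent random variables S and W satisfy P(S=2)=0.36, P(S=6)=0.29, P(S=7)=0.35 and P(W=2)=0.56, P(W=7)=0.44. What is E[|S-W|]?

E[|S-W|] = Σ_s Σ_w |s-w| · P(S=s)P(W=w)
 = 0·0.2016 + 5·0.1584 + 4·0.1624 + 1·0.1276 + 5·0.196 + 0·0.154
 = 0 + 0.792 + 0.6496 + 0.1276 + 0.98 + 0
 = 2.5492

2.5492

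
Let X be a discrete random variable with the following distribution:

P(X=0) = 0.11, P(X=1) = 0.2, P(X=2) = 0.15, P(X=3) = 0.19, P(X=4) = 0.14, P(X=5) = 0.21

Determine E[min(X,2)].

1.58

E[min(X,2)] = Σ min(x,2)·P(X=x)
 = 0·0.11 + 1·0.2 + 2·0.15 + 2·0.19 + 2·0.14 + 2·0.21
 = 0 + 0.2 + 0.3 + 0.38 + 0.28 + 0.42
 = 1.58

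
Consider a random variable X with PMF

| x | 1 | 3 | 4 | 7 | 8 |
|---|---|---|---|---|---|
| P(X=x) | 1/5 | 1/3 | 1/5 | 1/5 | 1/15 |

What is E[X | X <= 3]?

P(X <= 3) = 1/5 + 1/3 = 8/15.
E[X | X <= 3] = [1·1/5 + 3·1/3] / (8/15)
 = 6/5 / (8/15)
 = 9/4

2.25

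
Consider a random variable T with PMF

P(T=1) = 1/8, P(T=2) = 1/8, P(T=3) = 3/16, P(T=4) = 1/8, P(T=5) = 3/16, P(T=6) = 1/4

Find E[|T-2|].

2.125

E[|T-2|] = Σ |t-2|·P(T=t)
 = 1·1/8 + 0·1/8 + 1·3/16 + 2·1/8 + 3·3/16 + 4·1/4
 = 1/8 + 0 + 3/16 + 1/4 + 9/16 + 1
 = 17/8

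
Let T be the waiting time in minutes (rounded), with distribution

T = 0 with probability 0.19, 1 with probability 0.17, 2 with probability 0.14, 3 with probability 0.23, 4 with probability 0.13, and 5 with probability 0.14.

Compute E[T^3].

33.32

E[T^3] = Σ t^3·P(T=t)
 = 0·0.19 + 1·0.17 + 8·0.14 + 27·0.23 + 64·0.13 + 125·0.14
 = 0 + 0.17 + 1.12 + 6.21 + 8.32 + 17.5
 = 33.32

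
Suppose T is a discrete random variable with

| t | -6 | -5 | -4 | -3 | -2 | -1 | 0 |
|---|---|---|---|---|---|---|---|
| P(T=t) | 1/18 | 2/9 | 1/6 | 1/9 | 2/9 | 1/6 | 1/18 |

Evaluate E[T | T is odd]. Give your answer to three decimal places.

P(T is odd) = 2/9 + 1/9 + 1/6 = 1/2.
E[T | T is odd] = [(-5)·2/9 + (-3)·1/9 + (-1)·1/6] / (1/2)
 = -29/18 / (1/2)
 = -29/9

-3.222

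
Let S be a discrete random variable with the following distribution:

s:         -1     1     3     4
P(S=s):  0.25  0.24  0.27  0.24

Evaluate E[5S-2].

E[5S-2] = Σ (5s-2)·P(S=s)
 = (-7)·0.25 + 3·0.24 + 13·0.27 + 18·0.24
 = (-1.75) + 0.72 + 3.51 + 4.32
 = 6.8

6.8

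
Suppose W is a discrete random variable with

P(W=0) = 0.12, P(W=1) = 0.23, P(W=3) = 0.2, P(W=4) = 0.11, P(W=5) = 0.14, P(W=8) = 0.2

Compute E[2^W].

E[2^W] = Σ 2^w·P(W=w)
 = 1·0.12 + 2·0.23 + 8·0.2 + 16·0.11 + 32·0.14 + 256·0.2
 = 0.12 + 0.46 + 1.6 + 1.76 + 4.48 + 51.2
 = 59.62

59.62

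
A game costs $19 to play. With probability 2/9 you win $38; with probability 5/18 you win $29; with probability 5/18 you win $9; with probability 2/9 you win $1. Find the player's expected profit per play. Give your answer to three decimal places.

E[payout] = 38·2/9 + 29·5/18 + 9·5/18 + 1·2/9
 = 76/9 + 145/18 + 5/2 + 2/9
 = 173/9
Net = 173/9 - 19 = 2/9

0.222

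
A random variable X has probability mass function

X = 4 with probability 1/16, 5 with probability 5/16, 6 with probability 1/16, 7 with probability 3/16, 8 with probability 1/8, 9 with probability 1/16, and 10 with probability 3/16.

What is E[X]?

6.9375

E[X] = Σ x·P(X=x)
 = 4·1/16 + 5·5/16 + 6·1/16 + 7·3/16 + 8·1/8 + 9·1/16 + 10·3/16
 = 1/4 + 25/16 + 3/8 + 21/16 + 1 + 9/16 + 15/8
 = 111/16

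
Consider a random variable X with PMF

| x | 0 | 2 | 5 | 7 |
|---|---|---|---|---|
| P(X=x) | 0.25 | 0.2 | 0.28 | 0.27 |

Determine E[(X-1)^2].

14.65

E[(X-1)^2] = Σ (x-1)^2·P(X=x)
 = 1·0.25 + 1·0.2 + 16·0.28 + 36·0.27
 = 0.25 + 0.2 + 4.48 + 9.72
 = 14.65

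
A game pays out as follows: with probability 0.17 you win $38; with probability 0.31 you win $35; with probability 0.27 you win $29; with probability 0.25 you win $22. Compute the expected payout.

30.64

E[payout] = 38·0.17 + 35·0.31 + 29·0.27 + 22·0.25
 = 6.46 + 10.85 + 7.83 + 5.5
 = 30.64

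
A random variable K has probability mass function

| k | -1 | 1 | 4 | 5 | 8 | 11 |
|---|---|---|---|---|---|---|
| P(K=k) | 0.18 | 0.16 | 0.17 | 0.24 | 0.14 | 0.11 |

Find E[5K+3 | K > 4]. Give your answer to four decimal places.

39.0204

P(K > 4) = 0.24 + 0.14 + 0.11 = 0.49.
E[5K+3 | K > 4] = [28·0.24 + 43·0.14 + 58·0.11] / 0.49
 = 19.12 / 0.49
 = 1912/49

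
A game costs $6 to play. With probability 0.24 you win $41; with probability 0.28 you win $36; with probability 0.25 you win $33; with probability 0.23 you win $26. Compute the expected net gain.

28.15

E[payout] = 41·0.24 + 36·0.28 + 33·0.25 + 26·0.23
 = 9.84 + 10.08 + 8.25 + 5.98
 = 34.15
Net = 34.15 - 6 = 28.15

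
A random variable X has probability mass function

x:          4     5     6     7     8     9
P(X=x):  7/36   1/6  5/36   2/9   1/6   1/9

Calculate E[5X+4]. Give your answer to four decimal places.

35.6667

E[5X+4] = Σ (5x+4)·P(X=x)
 = 24·7/36 + 29·1/6 + 34·5/36 + 39·2/9 + 44·1/6 + 49·1/9
 = 14/3 + 29/6 + 85/18 + 26/3 + 22/3 + 49/9
 = 107/3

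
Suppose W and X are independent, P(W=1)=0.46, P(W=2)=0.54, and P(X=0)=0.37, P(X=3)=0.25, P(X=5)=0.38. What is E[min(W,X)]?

0.9702

E[min(W,X)] = Σ_w Σ_x min(w,x) · P(W=w)P(X=x)
 = 0·0.1702 + 1·0.115 + 1·0.1748 + 0·0.1998 + 2·0.135 + 2·0.2052
 = 0 + 0.115 + 0.1748 + 0 + 0.27 + 0.4104
 = 0.9702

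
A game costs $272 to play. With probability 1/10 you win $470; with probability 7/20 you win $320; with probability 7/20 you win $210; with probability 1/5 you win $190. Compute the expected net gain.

E[payout] = 470·1/10 + 320·7/20 + 210·7/20 + 190·1/5
 = 47 + 112 + 147/2 + 38
 = 541/2
Net = 541/2 - 272 = -3/2

-1.5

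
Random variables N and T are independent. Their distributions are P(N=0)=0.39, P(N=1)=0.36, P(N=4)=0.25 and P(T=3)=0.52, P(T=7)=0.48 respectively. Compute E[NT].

6.6912

E[NT] = Σ_n Σ_t nt · P(N=n)P(T=t)
 = 0·0.2028 + 0·0.1872 + 3·0.1872 + 7·0.1728 + 12·0.13 + 28·0.12
 = 0 + 0 + 0.5616 + 1.2096 + 1.56 + 3.36
 = 6.6912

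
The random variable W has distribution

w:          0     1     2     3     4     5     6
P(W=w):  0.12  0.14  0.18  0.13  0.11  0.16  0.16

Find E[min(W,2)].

1.62

E[min(W,2)] = Σ min(w,2)·P(W=w)
 = 0·0.12 + 1·0.14 + 2·0.18 + 2·0.13 + 2·0.11 + 2·0.16 + 2·0.16
 = 0 + 0.14 + 0.36 + 0.26 + 0.22 + 0.32 + 0.32
 = 1.62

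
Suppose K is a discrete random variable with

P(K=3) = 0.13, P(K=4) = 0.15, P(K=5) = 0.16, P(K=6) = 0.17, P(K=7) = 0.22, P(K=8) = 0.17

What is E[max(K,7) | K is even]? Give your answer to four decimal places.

P(K is even) = 0.15 + 0.17 + 0.17 = 0.49.
E[max(K,7) | K is even] = [7·0.15 + 7·0.17 + 8·0.17] / 0.49
 = 3.6 / 0.49
 = 360/49

7.3469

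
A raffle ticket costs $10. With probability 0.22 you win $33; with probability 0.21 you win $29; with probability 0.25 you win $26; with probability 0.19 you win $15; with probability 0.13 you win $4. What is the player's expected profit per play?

E[payout] = 33·0.22 + 29·0.21 + 26·0.25 + 15·0.19 + 4·0.13
 = 7.26 + 6.09 + 6.5 + 2.85 + 0.52
 = 23.22
Net = 23.22 - 10 = 13.22

13.22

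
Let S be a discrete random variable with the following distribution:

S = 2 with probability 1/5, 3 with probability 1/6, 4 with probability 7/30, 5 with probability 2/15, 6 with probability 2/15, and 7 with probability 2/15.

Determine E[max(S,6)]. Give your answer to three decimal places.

6.133

E[max(S,6)] = Σ max(s,6)·P(S=s)
 = 6·1/5 + 6·1/6 + 6·7/30 + 6·2/15 + 6·2/15 + 7·2/15
 = 6/5 + 1 + 7/5 + 4/5 + 4/5 + 14/15
 = 92/15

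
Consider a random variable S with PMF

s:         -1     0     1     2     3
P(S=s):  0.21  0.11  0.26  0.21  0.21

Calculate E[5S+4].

9.5

E[5S+4] = Σ (5s+4)·P(S=s)
 = (-1)·0.21 + 4·0.11 + 9·0.26 + 14·0.21 + 19·0.21
 = (-0.21) + 0.44 + 2.34 + 2.94 + 3.99
 = 9.5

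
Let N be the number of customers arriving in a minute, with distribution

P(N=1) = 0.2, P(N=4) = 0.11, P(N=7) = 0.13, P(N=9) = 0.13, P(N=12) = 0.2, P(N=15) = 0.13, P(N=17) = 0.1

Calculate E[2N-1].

16.54

E[2N-1] = Σ (2n-1)·P(N=n)
 = 1·0.2 + 7·0.11 + 13·0.13 + 17·0.13 + 23·0.2 + 29·0.13 + 33·0.1
 = 0.2 + 0.77 + 1.69 + 2.21 + 4.6 + 3.77 + 3.3
 = 16.54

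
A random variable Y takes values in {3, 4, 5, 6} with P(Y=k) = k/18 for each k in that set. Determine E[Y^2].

E[Y^2] = Σ y^2·P(Y=y)
 = 9·1/6 + 16·2/9 + 25·5/18 + 36·1/3
 = 3/2 + 32/9 + 125/18 + 12
 = 24

24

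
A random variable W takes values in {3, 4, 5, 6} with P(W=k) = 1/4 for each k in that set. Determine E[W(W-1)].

E[W(W-1)] = Σ w(w-1)·P(W=w)
 = 6·1/4 + 12·1/4 + 20·1/4 + 30·1/4
 = 3/2 + 3 + 5 + 15/2
 = 17

17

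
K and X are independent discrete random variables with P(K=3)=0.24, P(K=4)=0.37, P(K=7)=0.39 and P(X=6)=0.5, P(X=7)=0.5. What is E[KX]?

E[KX] = Σ_k Σ_x kx · P(K=k)P(X=x)
 = 18·0.12 + 21·0.12 + 24·0.185 + 28·0.185 + 42·0.195 + 49·0.195
 = 2.16 + 2.52 + 4.44 + 5.18 + 8.19 + 9.555
 = 32.045

32.045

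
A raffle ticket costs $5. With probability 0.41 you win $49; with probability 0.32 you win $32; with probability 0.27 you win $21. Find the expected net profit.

E[payout] = 49·0.41 + 32·0.32 + 21·0.27
 = 20.09 + 10.24 + 5.67
 = 36
Net = 36 - 5 = 31

31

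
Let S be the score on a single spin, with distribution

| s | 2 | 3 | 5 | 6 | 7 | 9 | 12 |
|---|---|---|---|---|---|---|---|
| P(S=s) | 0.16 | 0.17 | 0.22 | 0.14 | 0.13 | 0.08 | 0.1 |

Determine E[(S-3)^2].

15.36

E[(S-3)^2] = Σ (s-3)^2·P(S=s)
 = 1·0.16 + 0·0.17 + 4·0.22 + 9·0.14 + 16·0.13 + 36·0.08 + 81·0.1
 = 0.16 + 0 + 0.88 + 1.26 + 2.08 + 2.88 + 8.1
 = 15.36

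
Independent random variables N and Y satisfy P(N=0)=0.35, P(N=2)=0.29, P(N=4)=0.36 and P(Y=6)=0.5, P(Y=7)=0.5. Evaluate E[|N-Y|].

4.48

E[|N-Y|] = Σ_n Σ_y |n-y| · P(N=n)P(Y=y)
 = 6·0.175 + 7·0.175 + 4·0.145 + 5·0.145 + 2·0.18 + 3·0.18
 = 1.05 + 1.225 + 0.58 + 0.725 + 0.36 + 0.54
 = 4.48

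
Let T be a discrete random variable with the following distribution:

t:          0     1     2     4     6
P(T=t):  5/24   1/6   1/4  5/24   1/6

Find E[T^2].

10.5

E[T^2] = Σ t^2·P(T=t)
 = 0·5/24 + 1·1/6 + 4·1/4 + 16·5/24 + 36·1/6
 = 0 + 1/6 + 1 + 10/3 + 6
 = 21/2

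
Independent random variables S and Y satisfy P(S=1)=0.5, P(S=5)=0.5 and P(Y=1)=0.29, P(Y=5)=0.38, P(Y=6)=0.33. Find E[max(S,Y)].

4.75

E[max(S,Y)] = Σ_s Σ_y max(s,y) · P(S=s)P(Y=y)
 = 1·0.145 + 5·0.19 + 6·0.165 + 5·0.145 + 5·0.19 + 6·0.165
 = 0.145 + 0.95 + 0.99 + 0.725 + 0.95 + 0.99
 = 4.75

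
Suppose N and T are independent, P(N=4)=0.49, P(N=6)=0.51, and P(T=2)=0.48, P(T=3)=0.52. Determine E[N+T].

E[N+T] = Σ_n Σ_t (n+t) · P(N=n)P(T=t)
 = 6·0.2352 + 7·0.2548 + 8·0.2448 + 9·0.2652
 = 1.4112 + 1.7836 + 1.9584 + 2.3868
 = 7.54

7.54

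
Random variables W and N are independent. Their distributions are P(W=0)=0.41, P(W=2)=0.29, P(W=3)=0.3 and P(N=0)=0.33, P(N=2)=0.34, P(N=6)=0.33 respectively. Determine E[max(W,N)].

3.2504

E[max(W,N)] = Σ_w Σ_n max(w,n) · P(W=w)P(N=n)
 = 0·0.1353 + 2·0.1394 + 6·0.1353 + 2·0.0957 + 2·0.0986 + 6·0.0957 + 3·0.099 + 3·0.102 + 6·0.099
 = 0 + 0.2788 + 0.8118 + 0.1914 + 0.1972 + 0.5742 + 0.297 + 0.306 + 0.594
 = 3.2504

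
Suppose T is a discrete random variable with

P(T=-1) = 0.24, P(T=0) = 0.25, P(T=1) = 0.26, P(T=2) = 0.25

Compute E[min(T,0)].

E[min(T,0)] = Σ min(t,0)·P(T=t)
 = (-1)·0.24 + 0·0.25 + 0·0.26 + 0·0.25
 = (-0.24) + 0 + 0 + 0
 = -0.24

-0.24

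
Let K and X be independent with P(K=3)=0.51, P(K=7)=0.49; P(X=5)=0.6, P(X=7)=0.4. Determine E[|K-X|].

E[|K-X|] = Σ_k Σ_x |k-x| · P(K=k)P(X=x)
 = 2·0.306 + 4·0.204 + 2·0.294 + 0·0.196
 = 0.612 + 0.816 + 0.588 + 0
 = 2.016

2.016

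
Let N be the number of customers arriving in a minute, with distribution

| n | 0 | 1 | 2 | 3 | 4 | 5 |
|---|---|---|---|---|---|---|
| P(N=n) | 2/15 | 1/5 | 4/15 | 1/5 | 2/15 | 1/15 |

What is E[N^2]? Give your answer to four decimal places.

E[N^2] = Σ n^2·P(N=n)
 = 0·2/15 + 1·1/5 + 4·4/15 + 9·1/5 + 16·2/15 + 25·1/15
 = 0 + 1/5 + 16/15 + 9/5 + 32/15 + 5/3
 = 103/15

6.8667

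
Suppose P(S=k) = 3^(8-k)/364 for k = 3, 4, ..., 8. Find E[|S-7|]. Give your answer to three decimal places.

3.514

E[|S-7|] = Σ |s-7|·P(S=s)
 = 4·243/364 + 3·81/364 + 2·27/364 + 1·9/364 + 0·3/364 + 1·1/364
 = 243/91 + 243/364 + 27/182 + 9/364 + 0 + 1/364
 = 1279/364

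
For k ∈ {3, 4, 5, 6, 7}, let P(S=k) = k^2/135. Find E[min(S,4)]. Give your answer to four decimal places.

E[min(S,4)] = Σ min(s,4)·P(S=s)
 = 3·1/15 + 4·16/135 + 4·5/27 + 4·4/15 + 4·49/135
 = 1/5 + 64/135 + 20/27 + 16/15 + 196/135
 = 59/15

3.9333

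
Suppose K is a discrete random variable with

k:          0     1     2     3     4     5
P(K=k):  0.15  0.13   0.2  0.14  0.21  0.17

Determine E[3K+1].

E[3K+1] = Σ (3k+1)·P(K=k)
 = 1·0.15 + 4·0.13 + 7·0.2 + 10·0.14 + 13·0.21 + 16·0.17
 = 0.15 + 0.52 + 1.4 + 1.4 + 2.73 + 2.72
 = 8.92

8.92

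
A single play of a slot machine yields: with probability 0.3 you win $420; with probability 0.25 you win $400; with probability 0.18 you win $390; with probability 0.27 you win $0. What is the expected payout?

296.2

E[payout] = 420·0.3 + 400·0.25 + 390·0.18 + 0·0.27
 = 126 + 100 + 70.2 + 0
 = 296.2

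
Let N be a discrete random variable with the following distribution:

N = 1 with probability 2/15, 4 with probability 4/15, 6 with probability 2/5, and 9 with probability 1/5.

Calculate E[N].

5.4

E[N] = Σ n·P(N=n)
 = 1·2/15 + 4·4/15 + 6·2/5 + 9·1/5
 = 2/15 + 16/15 + 12/5 + 9/5
 = 27/5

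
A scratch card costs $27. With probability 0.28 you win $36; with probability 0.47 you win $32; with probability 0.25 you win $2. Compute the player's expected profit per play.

-1.38

E[payout] = 36·0.28 + 32·0.47 + 2·0.25
 = 10.08 + 15.04 + 0.5
 = 25.62
Net = 25.62 - 27 = -1.38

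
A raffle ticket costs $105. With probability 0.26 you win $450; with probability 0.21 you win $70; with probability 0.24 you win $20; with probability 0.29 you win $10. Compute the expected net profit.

E[payout] = 450·0.26 + 70·0.21 + 20·0.24 + 10·0.29
 = 117 + 14.7 + 4.8 + 2.9
 = 139.4
Net = 139.4 - 105 = 34.4

34.4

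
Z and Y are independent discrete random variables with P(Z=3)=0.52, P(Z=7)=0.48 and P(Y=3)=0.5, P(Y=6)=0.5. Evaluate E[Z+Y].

9.42

E[Z+Y] = Σ_z Σ_y (z+y) · P(Z=z)P(Y=y)
 = 6·0.26 + 9·0.26 + 10·0.24 + 13·0.24
 = 1.56 + 2.34 + 2.4 + 3.12
 = 9.42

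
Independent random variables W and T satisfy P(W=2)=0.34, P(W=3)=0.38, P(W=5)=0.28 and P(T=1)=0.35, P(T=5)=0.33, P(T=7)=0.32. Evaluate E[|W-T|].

2.574

E[|W-T|] = Σ_w Σ_t |w-t| · P(W=w)P(T=t)
 = 1·0.119 + 3·0.1122 + 5·0.1088 + 2·0.133 + 2·0.1254 + 4·0.1216 + 4·0.098 + 0·0.0924 + 2·0.0896
 = 0.119 + 0.3366 + 0.544 + 0.266 + 0.2508 + 0.4864 + 0.392 + 0 + 0.1792
 = 2.574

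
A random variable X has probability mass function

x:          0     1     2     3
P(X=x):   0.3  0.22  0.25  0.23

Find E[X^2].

E[X^2] = Σ x^2·P(X=x)
 = 0·0.3 + 1·0.22 + 4·0.25 + 9·0.23
 = 0 + 0.22 + 1 + 2.07
 = 3.29

3.29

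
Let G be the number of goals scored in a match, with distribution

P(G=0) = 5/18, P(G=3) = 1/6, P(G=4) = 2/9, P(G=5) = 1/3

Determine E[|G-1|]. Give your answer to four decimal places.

2.6111

E[|G-1|] = Σ |g-1|·P(G=g)
 = 1·5/18 + 2·1/6 + 3·2/9 + 4·1/3
 = 5/18 + 1/3 + 2/3 + 4/3
 = 47/18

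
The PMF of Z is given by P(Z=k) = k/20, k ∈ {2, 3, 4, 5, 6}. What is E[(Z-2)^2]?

E[(Z-2)^2] = Σ (z-2)^2·P(Z=z)
 = 0·1/10 + 1·3/20 + 4·1/5 + 9·1/4 + 16·3/10
 = 0 + 3/20 + 4/5 + 9/4 + 24/5
 = 8

8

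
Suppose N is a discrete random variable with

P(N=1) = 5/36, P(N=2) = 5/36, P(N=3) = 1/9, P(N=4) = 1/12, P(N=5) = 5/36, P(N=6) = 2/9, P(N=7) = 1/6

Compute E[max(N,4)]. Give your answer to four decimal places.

5.0833

E[max(N,4)] = Σ max(n,4)·P(N=n)
 = 4·5/36 + 4·5/36 + 4·1/9 + 4·1/12 + 5·5/36 + 6·2/9 + 7·1/6
 = 5/9 + 5/9 + 4/9 + 1/3 + 25/36 + 4/3 + 7/6
 = 61/12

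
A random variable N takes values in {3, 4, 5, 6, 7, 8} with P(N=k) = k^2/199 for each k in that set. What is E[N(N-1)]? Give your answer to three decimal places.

37.528

E[N(N-1)] = Σ n(n-1)·P(N=n)
 = 6·9/199 + 12·16/199 + 20·25/199 + 30·36/199 + 42·49/199 + 56·64/199
 = 54/199 + 192/199 + 500/199 + 1080/199 + 2058/199 + 3584/199
 = 7468/199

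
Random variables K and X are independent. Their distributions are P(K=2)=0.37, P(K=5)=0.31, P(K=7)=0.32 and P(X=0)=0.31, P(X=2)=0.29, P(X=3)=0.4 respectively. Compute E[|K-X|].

E[|K-X|] = Σ_k Σ_x |k-x| · P(K=k)P(X=x)
 = 2·0.1147 + 0·0.1073 + 1·0.148 + 5·0.0961 + 3·0.0899 + 2·0.124 + 7·0.0992 + 5·0.0928 + 4·0.128
 = 0.2294 + 0 + 0.148 + 0.4805 + 0.2697 + 0.248 + 0.6944 + 0.464 + 0.512
 = 3.046

3.046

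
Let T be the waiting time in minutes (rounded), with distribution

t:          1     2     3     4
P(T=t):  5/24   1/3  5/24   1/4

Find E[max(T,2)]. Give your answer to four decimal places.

E[max(T,2)] = Σ max(t,2)·P(T=t)
 = 2·5/24 + 2·1/3 + 3·5/24 + 4·1/4
 = 5/12 + 2/3 + 5/8 + 1
 = 65/24

2.7083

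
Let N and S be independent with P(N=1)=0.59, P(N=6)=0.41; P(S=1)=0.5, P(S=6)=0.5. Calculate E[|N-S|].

2.5

E[|N-S|] = Σ_n Σ_s |n-s| · P(N=n)P(S=s)
 = 0·0.295 + 5·0.295 + 5·0.205 + 0·0.205
 = 0 + 1.475 + 1.025 + 0
 = 2.5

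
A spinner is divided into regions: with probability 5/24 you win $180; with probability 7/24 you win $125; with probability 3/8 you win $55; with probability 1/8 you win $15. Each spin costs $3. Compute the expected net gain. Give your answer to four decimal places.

93.4583

E[payout] = 180·5/24 + 125·7/24 + 55·3/8 + 15·1/8
 = 75/2 + 875/24 + 165/8 + 15/8
 = 2315/24
Net = 2315/24 - 3 = 2243/24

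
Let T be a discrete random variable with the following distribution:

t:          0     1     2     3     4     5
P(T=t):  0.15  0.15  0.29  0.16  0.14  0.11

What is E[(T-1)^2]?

E[(T-1)^2] = Σ (t-1)^2·P(T=t)
 = 1·0.15 + 0·0.15 + 1·0.29 + 4·0.16 + 9·0.14 + 16·0.11
 = 0.15 + 0 + 0.29 + 0.64 + 1.26 + 1.76
 = 4.1

4.1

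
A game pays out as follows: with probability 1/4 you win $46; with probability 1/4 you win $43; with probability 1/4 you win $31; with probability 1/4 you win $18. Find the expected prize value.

34.5

E[payout] = 46·1/4 + 43·1/4 + 31·1/4 + 18·1/4
 = 23/2 + 43/4 + 31/4 + 9/2
 = 69/2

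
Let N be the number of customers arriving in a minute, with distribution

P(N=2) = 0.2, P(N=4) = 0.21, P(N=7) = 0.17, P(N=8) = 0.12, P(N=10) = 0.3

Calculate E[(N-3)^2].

E[(N-3)^2] = Σ (n-3)^2·P(N=n)
 = 1·0.2 + 1·0.21 + 16·0.17 + 25·0.12 + 49·0.3
 = 0.2 + 0.21 + 2.72 + 3 + 14.7
 = 20.83

20.83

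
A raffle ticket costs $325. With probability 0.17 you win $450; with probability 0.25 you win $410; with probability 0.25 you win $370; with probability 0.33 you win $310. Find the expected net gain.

48.8

E[payout] = 450·0.17 + 410·0.25 + 370·0.25 + 310·0.33
 = 76.5 + 102.5 + 92.5 + 102.3
 = 373.8
Net = 373.8 - 325 = 48.8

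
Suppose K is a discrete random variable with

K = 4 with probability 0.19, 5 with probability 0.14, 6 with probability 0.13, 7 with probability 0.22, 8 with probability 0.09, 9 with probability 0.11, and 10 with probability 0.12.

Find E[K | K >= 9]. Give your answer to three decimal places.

9.522

P(K >= 9) = 0.11 + 0.12 = 0.23.
E[K | K >= 9] = [9·0.11 + 10·0.12] / 0.23
 = 2.19 / 0.23
 = 219/23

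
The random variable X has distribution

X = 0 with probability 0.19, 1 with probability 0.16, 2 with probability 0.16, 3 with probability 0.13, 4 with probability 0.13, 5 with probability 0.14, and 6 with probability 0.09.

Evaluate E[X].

E[X] = Σ x·P(X=x)
 = 0·0.19 + 1·0.16 + 2·0.16 + 3·0.13 + 4·0.13 + 5·0.14 + 6·0.09
 = 0 + 0.16 + 0.32 + 0.39 + 0.52 + 0.7 + 0.54
 = 2.63

2.63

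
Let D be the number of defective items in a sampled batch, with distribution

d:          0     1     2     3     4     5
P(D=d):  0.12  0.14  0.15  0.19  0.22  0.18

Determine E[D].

E[D] = Σ d·P(D=d)
 = 0·0.12 + 1·0.14 + 2·0.15 + 3·0.19 + 4·0.22 + 5·0.18
 = 0 + 0.14 + 0.3 + 0.57 + 0.88 + 0.9
 = 2.79

2.79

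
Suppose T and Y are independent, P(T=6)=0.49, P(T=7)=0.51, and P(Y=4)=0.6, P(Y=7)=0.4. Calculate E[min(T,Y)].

E[min(T,Y)] = Σ_t Σ_y min(t,y) · P(T=t)P(Y=y)
 = 4·0.294 + 6·0.196 + 4·0.306 + 7·0.204
 = 1.176 + 1.176 + 1.224 + 1.428
 = 5.004

5.004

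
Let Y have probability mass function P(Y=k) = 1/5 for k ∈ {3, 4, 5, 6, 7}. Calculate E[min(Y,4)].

3.8

E[min(Y,4)] = Σ min(y,4)·P(Y=y)
 = 3·1/5 + 4·1/5 + 4·1/5 + 4·1/5 + 4·1/5
 = 3/5 + 4/5 + 4/5 + 4/5 + 4/5
 = 19/5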